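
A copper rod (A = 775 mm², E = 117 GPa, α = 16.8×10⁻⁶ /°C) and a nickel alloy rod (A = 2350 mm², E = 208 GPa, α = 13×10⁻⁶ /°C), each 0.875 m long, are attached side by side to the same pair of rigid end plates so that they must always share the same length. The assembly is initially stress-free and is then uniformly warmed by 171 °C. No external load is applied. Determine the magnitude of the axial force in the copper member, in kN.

Equilibrium of a rigid end plate with no external load gives equal and opposite internal forces ±P in the two members. Since α_{copper} > α_{nickel alloy}, heating drives the copper into compression and the nickel alloy into tension.
Compatibility of the two members (thermal + elastic change equal): (α₁ − α₂)ΔT = P·[1/(A₁E₁) + 1/(A₂E₂)].
|α₁ − α₂|·ΔT = 3.8×10⁻⁶ × 171 = 0.0006498.
1/(A₁E₁) + 1/(A₂E₂) = 1/(775×117×10³) + 1/(2350×208×10³) = 1.307×10⁻⁸ N⁻¹.
P = 0.0006498 / 1.307×10⁻⁸ = 49700 N = 49.7 kN.

P ≈ 49.7 kN (compressive in the copper)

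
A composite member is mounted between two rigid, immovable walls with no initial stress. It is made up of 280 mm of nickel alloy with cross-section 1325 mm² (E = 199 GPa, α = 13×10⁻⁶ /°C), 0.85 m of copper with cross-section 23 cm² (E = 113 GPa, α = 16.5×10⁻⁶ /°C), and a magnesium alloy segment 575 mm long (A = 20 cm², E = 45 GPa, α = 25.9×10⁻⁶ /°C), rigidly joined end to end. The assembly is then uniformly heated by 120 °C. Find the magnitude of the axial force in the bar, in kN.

P ≈ 364 kN (compressive)

If the supports were absent, the total length change would be Σ αᵢΔT Lᵢ = 13×10⁻⁶×120×280 + 16.5×10⁻⁶×120×850 + 25.9×10⁻⁶×120×575 = 3.907 mm.
The walls prevent any net length change, so an axial force P (same in every segment) develops. Compatibility: P · Σ Lᵢ/(AᵢEᵢ) = δ_free.
Σ Lᵢ/(AᵢEᵢ) = 280/(1325×199×10³) + 850/(2300×113×10³) + 575/(2000×45×10³) = 1.072×10⁻⁵ mm/N.
Hence P = δ_free / Σ(L/AE) = 3.907/1.072×10⁻⁵ = 364.4 kN (compressive).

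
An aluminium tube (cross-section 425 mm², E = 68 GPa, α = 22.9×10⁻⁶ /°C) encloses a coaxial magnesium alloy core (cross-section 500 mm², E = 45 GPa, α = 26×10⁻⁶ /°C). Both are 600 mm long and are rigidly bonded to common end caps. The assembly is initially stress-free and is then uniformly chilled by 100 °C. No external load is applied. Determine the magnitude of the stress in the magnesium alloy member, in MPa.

Both members must finish at the same length. With the larger α, the magnesium alloy tends to over-contract; the plates restrain it, putting the magnesium alloy in tension and the aluminium in compression. With no external load the two internal forces are equal and opposite, magnitude P.
Compatibility of the two members (thermal + elastic change equal): (α₁ − α₂)ΔT = P·[1/(A₁E₁) + 1/(A₂E₂)].
|α₁ − α₂|·ΔT = 3.1×10⁻⁶ × 100 = 0.00031.
1/(A₁E₁) + 1/(A₂E₂) = 1/(425×68×10³) + 1/(500×45×10³) = 7.905×10⁻⁸ N⁻¹.
P = 0.00031 / 7.905×10⁻⁸ = 3922 N = 3.922 kN.
σ_{magnesium alloy} = P/A₂ = 3922/500 = 7.843 MPa, tensile.

σ ≈ 7.84 MPa (tensile)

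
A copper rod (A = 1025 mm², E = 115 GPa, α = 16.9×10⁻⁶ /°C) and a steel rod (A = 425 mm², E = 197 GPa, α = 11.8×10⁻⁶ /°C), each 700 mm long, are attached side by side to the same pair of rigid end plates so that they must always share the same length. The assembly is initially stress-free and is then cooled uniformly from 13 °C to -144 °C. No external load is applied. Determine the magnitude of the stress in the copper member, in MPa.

σ ≈ 38.2 MPa (tensile)

Both members must finish at the same length. With the larger α, the copper tends to over-contract; the plates restrain it, putting the copper in tension and the steel in compression. With no external load the two internal forces are equal and opposite, magnitude P.
Setting the final lengths equal and cancelling L: (α₁ − α₂)ΔT = P/(A₁E₁) + P/(A₂E₂).
|α₁ − α₂|·ΔT = 5.1×10⁻⁶ × 157 = 0.0008007.
1/(A₁E₁) + 1/(A₂E₂) = 1/(1025×115×10³) + 1/(425×197×10³) = 2.043×10⁻⁸ N⁻¹.
P = 0.0008007 / 2.043×10⁻⁸ = 39200 N = 39.2 kN.
σ_{copper} = P/A₁ = 39200/1025 = 38.24 MPa, tensile.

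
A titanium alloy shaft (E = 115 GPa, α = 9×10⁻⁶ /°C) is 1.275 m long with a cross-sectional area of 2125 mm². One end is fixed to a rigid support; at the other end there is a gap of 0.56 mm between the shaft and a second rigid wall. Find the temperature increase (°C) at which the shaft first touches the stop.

The gap closes when αΔT L = 0.56 mm, since the shaft is still unstressed at that instant.
ΔT = 0.56 / (9×10⁻⁶ × 1275) = 48.8 °C.

ΔT ≈ 48.8 °C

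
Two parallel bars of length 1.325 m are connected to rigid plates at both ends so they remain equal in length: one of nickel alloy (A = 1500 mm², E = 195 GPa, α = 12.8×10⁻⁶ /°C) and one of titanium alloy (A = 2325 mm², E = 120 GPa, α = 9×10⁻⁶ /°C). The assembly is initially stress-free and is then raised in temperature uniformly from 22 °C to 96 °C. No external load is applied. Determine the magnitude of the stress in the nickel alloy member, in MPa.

The nickel alloy has the larger α, so on heating it would change length more than the titanium alloy if both were free. The rigid plates force a common final length, so the nickel alloy is put into compression and the titanium alloy into tension, with equal and opposite forces P (no external load).
Compatibility of the two members (thermal + elastic change equal): (α₁ − α₂)ΔT = P·[1/(A₁E₁) + 1/(A₂E₂)].
|α₁ − α₂|·ΔT = 3.8×10⁻⁶ × 74 = 0.0002812.
1/(A₁E₁) + 1/(A₂E₂) = 1/(1500×195×10³) + 1/(2325×120×10³) = 7.003×10⁻⁹ N⁻¹.
P = 0.0002812 / 7.003×10⁻⁹ = 40150 N = 40.15 kN.
σ_{nickel alloy} = P/A₁ = 40150/1500 = 26.77 MPa, compressive.

σ ≈ 26.8 MPa (compressive)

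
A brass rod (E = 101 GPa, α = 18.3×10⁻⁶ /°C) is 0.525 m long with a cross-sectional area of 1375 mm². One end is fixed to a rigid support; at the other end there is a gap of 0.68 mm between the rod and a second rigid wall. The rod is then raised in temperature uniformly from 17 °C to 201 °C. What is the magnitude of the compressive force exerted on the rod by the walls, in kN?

Unrestrained expansion: δ_free = αΔT L = 18.3×10⁻⁶ × 184 × 525 = 1.768 mm.
After closing the 0.68 mm clearance, 1.768 − 0.68 = 1.088 mm of expansion remains to be suppressed by the wall.
So σ = E(δ_free − g)/L = 101×10³ × 1.088/525 = 209.3 MPa.
Force on the wall = σA = 209.3 × 1375 mm² = 287.7 kN.

P ≈ 288 kN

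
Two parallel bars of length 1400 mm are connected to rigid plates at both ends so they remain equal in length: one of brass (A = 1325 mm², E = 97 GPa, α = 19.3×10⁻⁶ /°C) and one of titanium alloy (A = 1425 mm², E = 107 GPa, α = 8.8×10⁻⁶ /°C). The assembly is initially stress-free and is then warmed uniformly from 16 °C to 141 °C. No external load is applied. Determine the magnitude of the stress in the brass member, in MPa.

Equilibrium of a rigid end plate with no external load gives equal and opposite internal forces ±P in the two members. Since α_{brass} > α_{titanium alloy}, heating drives the brass into compression and the titanium alloy into tension.
Compatibility of the two members (thermal + elastic change equal): (α₁ − α₂)ΔT = P·[1/(A₁E₁) + 1/(A₂E₂)].
|α₁ − α₂|·ΔT = 10.5×10⁻⁶ × 125 = 0.001312.
1/(A₁E₁) + 1/(A₂E₂) = 1/(1325×97×10³) + 1/(1425×107×10³) = 1.434×10⁻⁸ N⁻¹.
So P = 0.001312 / 1.434×10⁻⁸ = 91.53 kN.
σ_{brass} = P/A₁ = 91530/1325 = 69.08 MPa, compressive.

σ ≈ 69.1 MPa (compressive)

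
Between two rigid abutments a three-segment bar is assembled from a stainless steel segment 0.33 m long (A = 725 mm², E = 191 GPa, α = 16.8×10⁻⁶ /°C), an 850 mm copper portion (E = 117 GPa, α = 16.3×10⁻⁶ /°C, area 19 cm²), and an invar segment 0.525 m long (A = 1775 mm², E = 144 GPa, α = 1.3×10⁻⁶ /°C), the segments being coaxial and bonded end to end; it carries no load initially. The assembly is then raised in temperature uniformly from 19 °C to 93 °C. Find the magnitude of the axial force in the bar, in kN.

P ≈ 180 kN (compressive)

With the walls removed the bar would change length by δ_free = Σ αᵢΔT Lᵢ = 16.8×10⁻⁶×74×330 + 16.3×10⁻⁶×74×850 + 1.3×10⁻⁶×74×525 = 1.486 mm.
Since the ends are fixed, an axial force P builds up, equal in every segment, with P · Σ Lᵢ/(AᵢEᵢ) = δ_free.
The series flexibility is Σ Lᵢ/(AᵢEᵢ) = 330/(725×191×10³) + 850/(1900×117×10³) + 525/(1775×144×10³) = 8.261×10⁻⁶ mm/N.
P = 1.486 / 8.261×10⁻⁶ = 179900 N = 179.9 kN, compressive.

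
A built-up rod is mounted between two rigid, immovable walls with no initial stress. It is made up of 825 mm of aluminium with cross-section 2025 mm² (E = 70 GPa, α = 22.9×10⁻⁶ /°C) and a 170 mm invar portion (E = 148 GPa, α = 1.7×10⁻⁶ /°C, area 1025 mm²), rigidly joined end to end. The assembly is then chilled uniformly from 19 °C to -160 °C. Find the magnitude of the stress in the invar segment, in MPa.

σ ≈ 483 MPa (tensile)

With the walls removed the bar would change length by δ_free = Σ αᵢΔT Lᵢ = 22.9×10⁻⁶×179×825 + 1.7×10⁻⁶×179×170 = 3.433 mm.
The rigid supports impose zero overall length change; the single axial force P common to all segments must satisfy P Σ Lᵢ/(AᵢEᵢ) = δ_free.
The series flexibility is Σ Lᵢ/(AᵢEᵢ) = 825/(2025×70×10³) + 170/(1025×148×10³) = 6.941×10⁻⁶ mm/N.
P = 3.433 / 6.941×10⁻⁶ = 494700 N = 494.7 kN, tensile.
σ_{invar} = P / A = 494700 / 1025 = 482.6 MPa.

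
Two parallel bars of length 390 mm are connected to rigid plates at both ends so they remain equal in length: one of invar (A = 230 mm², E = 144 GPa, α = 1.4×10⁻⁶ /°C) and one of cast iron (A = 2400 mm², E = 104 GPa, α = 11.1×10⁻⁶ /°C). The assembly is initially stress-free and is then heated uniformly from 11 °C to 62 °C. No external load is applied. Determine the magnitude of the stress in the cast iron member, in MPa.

The cast iron has the larger α, so on heating it would change length more than the invar if both were free. The rigid plates force a common final length, so the cast iron is put into compression and the invar into tension, with equal and opposite forces P (no external load).
Equating the net (thermal + elastic) strains gives |α₁ − α₂|·ΔT = P·[1/(A₁E₁) + 1/(A₂E₂)].
|α₁ − α₂|·ΔT = 9.7×10⁻⁶ × 51 = 0.0004947.
1/(A₁E₁) + 1/(A₂E₂) = 1/(230×144×10³) + 1/(2400×104×10³) = 3.42×10⁻⁸ N⁻¹.
P = 0.0004947 / 3.42×10⁻⁸ = 14470 N = 14.47 kN.
σ_{cast iron} = P/A₂ = 14470/2400 = 6.027 MPa, compressive.

σ ≈ 6.03 MPa (compressive)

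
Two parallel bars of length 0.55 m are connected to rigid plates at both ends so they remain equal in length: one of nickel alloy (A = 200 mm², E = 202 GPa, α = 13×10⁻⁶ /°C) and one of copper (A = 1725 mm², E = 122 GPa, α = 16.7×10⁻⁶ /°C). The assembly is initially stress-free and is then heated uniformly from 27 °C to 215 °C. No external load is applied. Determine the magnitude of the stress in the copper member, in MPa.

The copper has the larger α, so on heating it would change length more than the nickel alloy if both were free. The rigid plates force a common final length, so the copper is put into compression and the nickel alloy into tension, with equal and opposite forces P (no external load).
Equating the net (thermal + elastic) strains gives |α₁ − α₂|·ΔT = P·[1/(A₁E₁) + 1/(A₂E₂)].
|α₁ − α₂|·ΔT = 3.7×10⁻⁶ × 188 = 0.0006956.
1/(A₁E₁) + 1/(A₂E₂) = 1/(200×202×10³) + 1/(1725×122×10³) = 2.95×10⁻⁸ N⁻¹.
So P = 0.0006956 / 2.95×10⁻⁸ = 23.58 kN.
σ_{copper} = P/A₂ = 23580/1725 = 13.67 MPa, compressive.

σ ≈ 13.7 MPa (compressive)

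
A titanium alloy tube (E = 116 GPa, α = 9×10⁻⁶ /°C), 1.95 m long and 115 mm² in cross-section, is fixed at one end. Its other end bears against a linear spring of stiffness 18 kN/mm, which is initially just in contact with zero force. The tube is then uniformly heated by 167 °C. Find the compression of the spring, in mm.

δ ≈ 0.807 mm

If the spring were absent the tube would lengthen by αΔT L = 9×10⁻⁶ × 167 × 1950 = 2.931 mm.
With a force P in the spring, the elastic change of the tube is PL/(AE) and that of the spring is P/k; compatibility requires their sum to equal δ_free.
P [ L/(AE) + 1/k ] = δ_free → P [ 1950/(115×116×10³) + 1/(18×10³) ] = 2.931.
P = 2.931 / 0.0002017 = 14530 N.
Spring compression = P/k = 14530/(18×10³) = 0.8071 mm.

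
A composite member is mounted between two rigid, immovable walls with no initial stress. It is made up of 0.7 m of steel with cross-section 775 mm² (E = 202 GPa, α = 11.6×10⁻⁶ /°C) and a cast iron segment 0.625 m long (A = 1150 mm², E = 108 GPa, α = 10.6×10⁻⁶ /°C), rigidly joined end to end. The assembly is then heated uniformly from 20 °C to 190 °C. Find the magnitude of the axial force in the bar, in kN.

If the supports were absent, the total length change would be Σ αᵢΔT Lᵢ = 11.6×10⁻⁶×170×700 + 10.6×10⁻⁶×170×625 = 2.507 mm.
The rigid supports impose zero overall length change; the single axial force P common to all segments must satisfy P Σ Lᵢ/(AᵢEᵢ) = δ_free.
The series flexibility is Σ Lᵢ/(AᵢEᵢ) = 700/(775×202×10³) + 625/(1150×108×10³) = 9.504×10⁻⁶ mm/N.
So P = 2.507 / 9.504×10⁻⁶ = 263.8 kN, compressive.

P ≈ 264 kN (compressive)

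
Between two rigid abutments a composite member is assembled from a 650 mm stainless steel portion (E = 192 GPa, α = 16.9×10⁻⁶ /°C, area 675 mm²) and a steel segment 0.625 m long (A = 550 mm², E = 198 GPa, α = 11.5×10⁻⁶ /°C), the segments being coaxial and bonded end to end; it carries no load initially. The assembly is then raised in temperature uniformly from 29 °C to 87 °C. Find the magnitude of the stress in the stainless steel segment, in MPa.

If the supports were absent, the total length change would be Σ αᵢΔT Lᵢ = 16.9×10⁻⁶×58×650 + 11.5×10⁻⁶×58×625 = 1.054 mm.
Since the ends are fixed, an axial force P builds up, equal in every segment, with P · Σ Lᵢ/(AᵢEᵢ) = δ_free.
Σ Lᵢ/(AᵢEᵢ) = 650/(675×192×10³) + 625/(550×198×10³) = 1.075×10⁻⁵ mm/N.
So P = 1.054 / 1.075×10⁻⁵ = 98 kN, compressive.
σ_{stainless steel} = P / A = 98000 / 675 = 145.2 MPa.

σ ≈ 145 MPa (compressive)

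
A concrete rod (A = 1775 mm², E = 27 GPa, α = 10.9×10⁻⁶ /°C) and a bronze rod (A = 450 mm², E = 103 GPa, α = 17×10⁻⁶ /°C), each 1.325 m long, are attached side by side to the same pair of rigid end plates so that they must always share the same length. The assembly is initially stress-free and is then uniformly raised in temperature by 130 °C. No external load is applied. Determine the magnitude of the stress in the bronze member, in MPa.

Both members must finish at the same length. With the larger α, the bronze tends to over-expand; the plates restrain it, putting the bronze in compression and the concrete in tension. With no external load the two internal forces are equal and opposite, magnitude P.
Compatibility of the two members (thermal + elastic change equal): (α₁ − α₂)ΔT = P·[1/(A₁E₁) + 1/(A₂E₂)].
|α₁ − α₂|·ΔT = 6.1×10⁻⁶ × 130 = 0.000793.
1/(A₁E₁) + 1/(A₂E₂) = 1/(1775×27×10³) + 1/(450×103×10³) = 4.244×10⁻⁸ N⁻¹.
So P = 0.000793 / 4.244×10⁻⁸ = 18.68 kN.
σ_{bronze} = P/A₂ = 18680/450 = 41.52 MPa, compressive.

σ ≈ 41.5 MPa (compressive)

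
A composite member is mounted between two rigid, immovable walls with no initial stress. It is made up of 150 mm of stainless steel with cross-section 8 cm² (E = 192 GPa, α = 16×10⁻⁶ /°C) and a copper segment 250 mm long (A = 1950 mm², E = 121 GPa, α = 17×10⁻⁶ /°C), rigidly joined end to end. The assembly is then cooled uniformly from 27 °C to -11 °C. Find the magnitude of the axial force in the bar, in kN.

P ≈ 124 kN (tensile)

With the walls removed the bar would change length by δ_free = Σ αᵢΔT Lᵢ = 16×10⁻⁶×38×150 + 17×10⁻⁶×38×250 = 0.2527 mm.
The walls prevent any net length change, so an axial force P (same in every segment) develops. Compatibility: P · Σ Lᵢ/(AᵢEᵢ) = δ_free.
Σ Lᵢ/(AᵢEᵢ) = 150/(800×192×10³) + 250/(1950×121×10³) = 2.036×10⁻⁶ mm/N.
So P = 0.2527 / 2.036×10⁻⁶ = 124.1 kN, tensile.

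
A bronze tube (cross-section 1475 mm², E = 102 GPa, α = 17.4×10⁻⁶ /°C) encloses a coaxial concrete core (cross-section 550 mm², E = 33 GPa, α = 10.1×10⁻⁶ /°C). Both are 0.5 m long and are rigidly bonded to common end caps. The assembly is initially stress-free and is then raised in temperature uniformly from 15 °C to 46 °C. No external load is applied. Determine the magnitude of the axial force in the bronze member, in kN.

The bronze has the larger α, so on heating it would change length more than the concrete if both were free. The rigid plates force a common final length, so the bronze is put into compression and the concrete into tension, with equal and opposite forces P (no external load).
Compatibility of the two members (thermal + elastic change equal): (α₁ − α₂)ΔT = P·[1/(A₁E₁) + 1/(A₂E₂)].
|α₁ − α₂|·ΔT = 7.3×10⁻⁶ × 31 = 0.0002263.
1/(A₁E₁) + 1/(A₂E₂) = 1/(1475×102×10³) + 1/(550×33×10³) = 6.174×10⁻⁸ N⁻¹.
So P = 0.0002263 / 6.174×10⁻⁸ = 3.665 kN.

P ≈ 3.67 kN (compressive in the bronze)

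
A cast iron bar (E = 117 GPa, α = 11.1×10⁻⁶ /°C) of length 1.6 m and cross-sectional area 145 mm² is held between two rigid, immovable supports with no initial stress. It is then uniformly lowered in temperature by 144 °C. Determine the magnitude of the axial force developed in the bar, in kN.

P ≈ 27.1 kN (tensile)

Full restraint means ε = 0, so the stress is σ = EαΔT = 117×10³ × 11.1×10⁻⁶ × 144 = 187 MPa.
Axial force P = σA = 187 × 145 = 27120 N = 27.12 kN, tensile.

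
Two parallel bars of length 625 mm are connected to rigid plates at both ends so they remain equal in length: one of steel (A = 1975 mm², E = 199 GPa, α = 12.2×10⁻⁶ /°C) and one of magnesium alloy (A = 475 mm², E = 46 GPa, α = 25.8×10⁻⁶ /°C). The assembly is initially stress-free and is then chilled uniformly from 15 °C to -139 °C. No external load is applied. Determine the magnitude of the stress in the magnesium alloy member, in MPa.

σ ≈ 91.3 MPa (tensile)

Both members must finish at the same length. With the larger α, the magnesium alloy tends to over-contract; the plates restrain it, putting the magnesium alloy in tension and the steel in compression. With no external load the two internal forces are equal and opposite, magnitude P.
Equating the net (thermal + elastic) strains gives |α₁ − α₂|·ΔT = P·[1/(A₁E₁) + 1/(A₂E₂)].
|α₁ − α₂|·ΔT = 13.6×10⁻⁶ × 154 = 0.002094.
1/(A₁E₁) + 1/(A₂E₂) = 1/(1975×199×10³) + 1/(475×46×10³) = 4.831×10⁻⁸ N⁻¹.
So P = 0.002094 / 4.831×10⁻⁸ = 43.35 kN.
σ_{magnesium alloy} = P/A₂ = 43350/475 = 91.27 MPa, tensile.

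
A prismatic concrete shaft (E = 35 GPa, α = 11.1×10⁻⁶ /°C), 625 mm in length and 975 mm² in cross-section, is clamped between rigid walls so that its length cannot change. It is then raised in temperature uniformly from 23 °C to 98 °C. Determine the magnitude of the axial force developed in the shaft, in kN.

Full restraint means ε = 0, so the stress is σ = EαΔT = 35×10³ × 11.1×10⁻⁶ × 75 = 29.14 MPa.
Axial force P = σA = 29.14 × 975 = 28410 N = 28.41 kN, compressive.

P ≈ 28.4 kN (compressive)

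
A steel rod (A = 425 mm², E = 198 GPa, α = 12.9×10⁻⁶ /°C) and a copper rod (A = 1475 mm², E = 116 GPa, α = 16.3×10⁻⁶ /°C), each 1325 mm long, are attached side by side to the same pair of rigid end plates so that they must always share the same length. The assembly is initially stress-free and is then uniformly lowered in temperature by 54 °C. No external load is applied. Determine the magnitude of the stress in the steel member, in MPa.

σ ≈ 24.4 MPa (compressive)

The copper has the larger α, so on cooling it would change length more than the steel if both were free. The rigid plates force a common final length, so the copper is put into tension and the steel into compression, with equal and opposite forces P (no external load).
Compatibility of the two members (thermal + elastic change equal): (α₁ − α₂)ΔT = P·[1/(A₁E₁) + 1/(A₂E₂)].
|α₁ − α₂|·ΔT = 3.4×10⁻⁶ × 54 = 0.0001836.
1/(A₁E₁) + 1/(A₂E₂) = 1/(425×198×10³) + 1/(1475×116×10³) = 1.773×10⁻⁸ N⁻¹.
So P = 0.0001836 / 1.773×10⁻⁸ = 10.36 kN.
σ_{steel} = P/A₁ = 10360/425 = 24.37 MPa, compressive.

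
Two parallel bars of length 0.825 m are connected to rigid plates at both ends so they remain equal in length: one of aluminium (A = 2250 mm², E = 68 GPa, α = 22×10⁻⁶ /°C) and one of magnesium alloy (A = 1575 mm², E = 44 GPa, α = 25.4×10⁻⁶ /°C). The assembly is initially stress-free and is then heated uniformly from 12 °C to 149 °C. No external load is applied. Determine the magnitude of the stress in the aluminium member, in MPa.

σ ≈ 9.87 MPa (tensile)

Equilibrium of a rigid end plate with no external load gives equal and opposite internal forces ±P in the two members. Since α_{magnesium alloy} > α_{aluminium}, heating drives the magnesium alloy into compression and the aluminium into tension.
Compatibility of the two members (thermal + elastic change equal): (α₁ − α₂)ΔT = P·[1/(A₁E₁) + 1/(A₂E₂)].
|α₁ − α₂|·ΔT = 3.4×10⁻⁶ × 137 = 0.0004658.
1/(A₁E₁) + 1/(A₂E₂) = 1/(2250×68×10³) + 1/(1575×44×10³) = 2.097×10⁻⁸ N⁻¹.
So P = 0.0004658 / 2.097×10⁻⁸ = 22.22 kN.
σ_{aluminium} = P/A₁ = 22220/2250 = 9.874 MPa, tensile.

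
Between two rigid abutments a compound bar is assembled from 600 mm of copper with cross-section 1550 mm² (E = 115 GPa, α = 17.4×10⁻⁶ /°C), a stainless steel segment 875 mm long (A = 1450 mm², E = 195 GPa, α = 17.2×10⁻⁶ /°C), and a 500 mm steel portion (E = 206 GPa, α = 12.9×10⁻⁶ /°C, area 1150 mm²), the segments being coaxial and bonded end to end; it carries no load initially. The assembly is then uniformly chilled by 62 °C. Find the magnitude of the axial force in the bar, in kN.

If the supports were absent, the total length change would be Σ αᵢΔT Lᵢ = 17.4×10⁻⁶×62×600 + 17.2×10⁻⁶×62×875 + 12.9×10⁻⁶×62×500 = 1.98 mm.
The walls prevent any net length change, so an axial force P (same in every segment) develops. Compatibility: P · Σ Lᵢ/(AᵢEᵢ) = δ_free.
The series flexibility is Σ Lᵢ/(AᵢEᵢ) = 600/(1550×115×10³) + 875/(1450×195×10³) + 500/(1150×206×10³) = 8.571×10⁻⁶ mm/N.
So P = 1.98 / 8.571×10⁻⁶ = 231 kN, tensile.

P ≈ 231 kN (tensile)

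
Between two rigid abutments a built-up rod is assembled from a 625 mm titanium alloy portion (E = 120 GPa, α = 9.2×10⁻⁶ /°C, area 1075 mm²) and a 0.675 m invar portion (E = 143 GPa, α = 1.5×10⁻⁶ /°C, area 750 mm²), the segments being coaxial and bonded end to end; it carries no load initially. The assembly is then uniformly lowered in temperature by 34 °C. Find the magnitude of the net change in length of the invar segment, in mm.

|ΔL| ≈ 0.0955 mm

Free thermal contraction of the whole bar: Σ αᵢΔT Lᵢ = 9.2×10⁻⁶×34×625 + 1.5×10⁻⁶×34×675 = 0.2299 mm.
Since the ends are fixed, an axial force P builds up, equal in every segment, with P · Σ Lᵢ/(AᵢEᵢ) = δ_free.
The series flexibility is Σ Lᵢ/(AᵢEᵢ) = 625/(1075×120×10³) + 675/(750×143×10³) = 1.114×10⁻⁵ mm/N.
So P = 0.2299 / 1.114×10⁻⁵ = 20.64 kN, tensile.
For the invar segment, free thermal change = 1.5×10⁻⁶×34×675 = 0.03442 mm and elastic change from P = 20640×675/(750×143×10³) = 0.1299 mm; these oppose, so the net change is 0.0955 mm (segment lengthens).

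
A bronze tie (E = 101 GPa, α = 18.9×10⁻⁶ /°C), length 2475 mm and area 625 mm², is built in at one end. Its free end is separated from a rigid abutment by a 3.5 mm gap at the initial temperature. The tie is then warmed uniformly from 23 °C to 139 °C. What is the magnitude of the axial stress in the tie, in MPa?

σ ≈ 78.6 MPa (compressive)

Unrestrained expansion: δ_free = αΔT L = 18.9×10⁻⁶ × 116 × 2475 = 5.426 mm.
The gap closes (δ_free > 3.5 mm) and the wall then resists a further 5.426 − 3.5 = 1.926 mm of expansion.
Compatibility: PL/(AE) = 1.926 mm, so σ = P/A = E × (1.926/2475) = 78.6 MPa.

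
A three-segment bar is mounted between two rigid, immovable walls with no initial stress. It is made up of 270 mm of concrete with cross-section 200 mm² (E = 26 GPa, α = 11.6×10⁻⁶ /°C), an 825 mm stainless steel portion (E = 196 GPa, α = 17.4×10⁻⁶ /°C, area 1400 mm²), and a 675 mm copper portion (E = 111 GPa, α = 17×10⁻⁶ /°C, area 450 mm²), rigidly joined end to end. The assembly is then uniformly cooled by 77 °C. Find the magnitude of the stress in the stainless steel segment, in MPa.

σ ≈ 23.3 MPa (tensile)

With the walls removed the bar would change length by δ_free = Σ αᵢΔT Lᵢ = 11.6×10⁻⁶×77×270 + 17.4×10⁻⁶×77×825 + 17×10⁻⁶×77×675 = 2.23 mm.
Since the ends are fixed, an axial force P builds up, equal in every segment, with P · Σ Lᵢ/(AᵢEᵢ) = δ_free.
The series flexibility is Σ Lᵢ/(AᵢEᵢ) = 270/(200×26×10³) + 825/(1400×196×10³) + 675/(450×111×10³) = 6.844×10⁻⁵ mm/N.
Hence P = δ_free / Σ(L/AE) = 2.23/6.844×10⁻⁵ = 32.58 kN (tensile).
σ_{stainless steel} = P / A = 32580 / 1400 = 23.27 MPa.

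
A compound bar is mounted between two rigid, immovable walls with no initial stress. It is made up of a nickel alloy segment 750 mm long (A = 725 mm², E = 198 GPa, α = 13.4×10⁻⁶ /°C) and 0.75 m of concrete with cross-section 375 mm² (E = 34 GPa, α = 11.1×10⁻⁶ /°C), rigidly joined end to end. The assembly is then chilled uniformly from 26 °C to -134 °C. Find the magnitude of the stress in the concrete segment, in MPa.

σ ≈ 122 MPa (tensile)

With the walls removed the bar would change length by δ_free = Σ αᵢΔT Lᵢ = 13.4×10⁻⁶×160×750 + 11.1×10⁻⁶×160×750 = 2.94 mm.
The rigid supports impose zero overall length change; the single axial force P common to all segments must satisfy P Σ Lᵢ/(AᵢEᵢ) = δ_free.
The series flexibility is Σ Lᵢ/(AᵢEᵢ) = 750/(725×198×10³) + 750/(375×34×10³) = 6.405×10⁻⁵ mm/N.
Hence P = δ_free / Σ(L/AE) = 2.94/6.405×10⁻⁵ = 45.9 kN (tensile).
σ_{concrete} = P / A = 45900 / 375 = 122.4 MPa.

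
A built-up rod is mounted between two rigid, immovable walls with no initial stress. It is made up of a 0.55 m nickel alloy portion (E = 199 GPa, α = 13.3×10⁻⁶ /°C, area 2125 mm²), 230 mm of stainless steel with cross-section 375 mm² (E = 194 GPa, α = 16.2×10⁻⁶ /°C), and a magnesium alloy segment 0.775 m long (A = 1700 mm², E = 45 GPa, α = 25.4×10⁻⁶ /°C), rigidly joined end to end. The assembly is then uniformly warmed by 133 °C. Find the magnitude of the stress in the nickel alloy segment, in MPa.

If the supports were absent, the total length change would be Σ αᵢΔT Lᵢ = 13.3×10⁻⁶×133×550 + 16.2×10⁻⁶×133×230 + 25.4×10⁻⁶×133×775 = 4.087 mm.
The rigid supports impose zero overall length change; the single axial force P common to all segments must satisfy P Σ Lᵢ/(AᵢEᵢ) = δ_free.
Σ Lᵢ/(AᵢEᵢ) = 550/(2125×199×10³) + 230/(375×194×10³) + 775/(1700×45×10³) = 1.459×10⁻⁵ mm/N.
So P = 4.087 / 1.459×10⁻⁵ = 280 kN, compressive.
σ_{nickel alloy} = P / A = 280000 / 2125 = 131.8 MPa.

σ ≈ 132 MPa (compressive)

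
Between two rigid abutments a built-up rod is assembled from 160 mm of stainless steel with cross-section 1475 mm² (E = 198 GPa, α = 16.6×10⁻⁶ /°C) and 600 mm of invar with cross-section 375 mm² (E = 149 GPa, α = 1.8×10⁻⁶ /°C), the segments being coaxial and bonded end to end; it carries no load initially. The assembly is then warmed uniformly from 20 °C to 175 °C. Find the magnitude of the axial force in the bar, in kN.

With the walls removed the bar would change length by δ_free = Σ αᵢΔT Lᵢ = 16.6×10⁻⁶×155×160 + 1.8×10⁻⁶×155×600 = 0.5791 mm.
The walls prevent any net length change, so an axial force P (same in every segment) develops. Compatibility: P · Σ Lᵢ/(AᵢEᵢ) = δ_free.
The series flexibility is Σ Lᵢ/(AᵢEᵢ) = 160/(1475×198×10³) + 600/(375×149×10³) = 1.129×10⁻⁵ mm/N.
P = 0.5791 / 1.129×10⁻⁵ = 51310 N = 51.31 kN, compressive.

P ≈ 51.3 kN (compressive)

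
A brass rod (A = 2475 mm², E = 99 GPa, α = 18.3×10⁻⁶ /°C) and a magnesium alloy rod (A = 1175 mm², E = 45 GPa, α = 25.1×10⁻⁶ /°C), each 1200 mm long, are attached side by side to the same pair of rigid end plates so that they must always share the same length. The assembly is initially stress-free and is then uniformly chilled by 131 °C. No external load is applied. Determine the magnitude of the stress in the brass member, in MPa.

The magnesium alloy has the larger α, so on cooling it would change length more than the brass if both were free. The rigid plates force a common final length, so the magnesium alloy is put into tension and the brass into compression, with equal and opposite forces P (no external load).
Compatibility of the two members (thermal + elastic change equal): (α₁ − α₂)ΔT = P·[1/(A₁E₁) + 1/(A₂E₂)].
|α₁ − α₂|·ΔT = 6.8×10⁻⁶ × 131 = 0.0008908.
1/(A₁E₁) + 1/(A₂E₂) = 1/(2475×99×10³) + 1/(1175×45×10³) = 2.299×10⁻⁸ N⁻¹.
So P = 0.0008908 / 2.299×10⁻⁸ = 38.74 kN.
σ_{brass} = P/A₁ = 38740/2475 = 15.65 MPa, compressive.

σ ≈ 15.7 MPa (compressive)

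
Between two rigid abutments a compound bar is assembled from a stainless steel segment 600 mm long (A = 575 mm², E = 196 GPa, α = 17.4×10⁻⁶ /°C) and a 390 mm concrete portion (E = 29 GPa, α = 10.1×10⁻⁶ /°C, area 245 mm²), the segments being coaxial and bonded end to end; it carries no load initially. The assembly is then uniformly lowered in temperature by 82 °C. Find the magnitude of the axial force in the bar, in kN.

P ≈ 19.6 kN (tensile)

With the walls removed the bar would change length by δ_free = Σ αᵢΔT Lᵢ = 17.4×10⁻⁶×82×600 + 10.1×10⁻⁶×82×390 = 1.179 mm.
The walls prevent any net length change, so an axial force P (same in every segment) develops. Compatibility: P · Σ Lᵢ/(AᵢEᵢ) = δ_free.
Σ Lᵢ/(AᵢEᵢ) = 600/(575×196×10³) + 390/(245×29×10³) = 6.021×10⁻⁵ mm/N.
Hence P = δ_free / Σ(L/AE) = 1.179/6.021×10⁻⁵ = 19.58 kN (tensile).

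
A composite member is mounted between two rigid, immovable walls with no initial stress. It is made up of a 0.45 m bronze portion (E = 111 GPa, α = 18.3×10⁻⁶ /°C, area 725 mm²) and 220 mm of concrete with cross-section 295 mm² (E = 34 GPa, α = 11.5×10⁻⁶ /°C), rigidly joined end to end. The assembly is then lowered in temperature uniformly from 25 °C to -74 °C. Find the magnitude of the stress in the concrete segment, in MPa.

σ ≈ 131 MPa (tensile)

Free thermal contraction of the whole bar: Σ αᵢΔT Lᵢ = 18.3×10⁻⁶×99×450 + 11.5×10⁻⁶×99×220 = 1.066 mm.
Since the ends are fixed, an axial force P builds up, equal in every segment, with P · Σ Lᵢ/(AᵢEᵢ) = δ_free.
Σ Lᵢ/(AᵢEᵢ) = 450/(725×111×10³) + 220/(295×34×10³) = 2.753×10⁻⁵ mm/N.
P = 1.066 / 2.753×10⁻⁵ = 38720 N = 38.72 kN, tensile.
σ_{concrete} = P / A = 38720 / 295 = 131.2 MPa.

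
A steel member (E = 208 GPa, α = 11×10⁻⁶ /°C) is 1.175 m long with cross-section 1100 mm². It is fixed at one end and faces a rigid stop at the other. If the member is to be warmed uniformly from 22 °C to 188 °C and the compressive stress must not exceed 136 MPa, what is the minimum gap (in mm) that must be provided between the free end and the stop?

With no wall the member would lengthen by αΔT L = 11×10⁻⁶ × 166 × 1175 = 2.146 mm.
At the allowable stress the elastic shortening the wall may impose is σL/E = 136 × 1175 / (208×10³) = 0.7683 mm.
The gap must absorb the remainder: g_min = 2.146 − 0.7683 = 1.377 mm.

g ≈ 1.38 mm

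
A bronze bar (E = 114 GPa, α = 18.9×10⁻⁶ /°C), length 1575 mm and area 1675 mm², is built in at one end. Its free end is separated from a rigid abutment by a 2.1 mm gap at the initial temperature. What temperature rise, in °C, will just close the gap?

The gap closes when αΔT L = 2.1 mm, since the bar is still unstressed at that instant.
ΔT = 2.1 / (18.9×10⁻⁶ × 1575) = 70.55 °C.

ΔT ≈ 70.5 °C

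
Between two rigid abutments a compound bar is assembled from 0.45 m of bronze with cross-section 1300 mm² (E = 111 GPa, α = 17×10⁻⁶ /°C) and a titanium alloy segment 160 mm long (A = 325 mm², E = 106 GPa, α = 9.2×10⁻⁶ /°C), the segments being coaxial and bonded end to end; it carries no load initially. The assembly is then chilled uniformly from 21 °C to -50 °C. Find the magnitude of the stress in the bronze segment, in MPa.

Free thermal contraction of the whole bar: Σ αᵢΔT Lᵢ = 17×10⁻⁶×71×450 + 9.2×10⁻⁶×71×160 = 0.6477 mm.
The rigid supports impose zero overall length change; the single axial force P common to all segments must satisfy P Σ Lᵢ/(AᵢEᵢ) = δ_free.
The series flexibility is Σ Lᵢ/(AᵢEᵢ) = 450/(1300×111×10³) + 160/(325×106×10³) = 7.763×10⁻⁶ mm/N.
Hence P = δ_free / Σ(L/AE) = 0.6477/7.763×10⁻⁶ = 83.43 kN (tensile).
σ_{bronze} = P / A = 83430 / 1300 = 64.18 MPa.

σ ≈ 64.2 MPa (tensile)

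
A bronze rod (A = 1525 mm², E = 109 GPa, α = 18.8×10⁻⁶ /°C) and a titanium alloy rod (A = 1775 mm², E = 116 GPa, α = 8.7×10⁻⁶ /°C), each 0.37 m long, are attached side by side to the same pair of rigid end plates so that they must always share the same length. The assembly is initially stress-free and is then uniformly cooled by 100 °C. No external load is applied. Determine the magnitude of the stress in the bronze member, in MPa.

Equilibrium of a rigid end plate with no external load gives equal and opposite internal forces ±P in the two members. Since α_{bronze} > α_{titanium alloy}, cooling drives the bronze into tension and the titanium alloy into compression.
Equating the net (thermal + elastic) strains gives |α₁ − α₂|·ΔT = P·[1/(A₁E₁) + 1/(A₂E₂)].
|α₁ − α₂|·ΔT = 10.1×10⁻⁶ × 100 = 0.00101.
1/(A₁E₁) + 1/(A₂E₂) = 1/(1525×109×10³) + 1/(1775×116×10³) = 1.087×10⁻⁸ N⁻¹.
P = 0.00101 / 1.087×10⁻⁸ = 92890 N = 92.89 kN.
σ_{bronze} = P/A₁ = 92890/1525 = 60.91 MPa, tensile.

σ ≈ 60.9 MPa (tensile)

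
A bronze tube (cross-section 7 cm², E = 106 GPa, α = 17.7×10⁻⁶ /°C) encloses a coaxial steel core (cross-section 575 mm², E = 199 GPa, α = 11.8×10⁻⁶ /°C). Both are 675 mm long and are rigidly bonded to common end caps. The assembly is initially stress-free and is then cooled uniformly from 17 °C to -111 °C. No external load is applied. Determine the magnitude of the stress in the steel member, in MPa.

σ ≈ 59.1 MPa (compressive)

The bronze has the larger α, so on cooling it would change length more than the steel if both were free. The rigid plates force a common final length, so the bronze is put into tension and the steel into compression, with equal and opposite forces P (no external load).
Equating the net (thermal + elastic) strains gives |α₁ − α₂|·ΔT = P·[1/(A₁E₁) + 1/(A₂E₂)].
|α₁ − α₂|·ΔT = 5.9×10⁻⁶ × 128 = 0.0007552.
1/(A₁E₁) + 1/(A₂E₂) = 1/(700×106×10³) + 1/(575×199×10³) = 2.222×10⁻⁸ N⁻¹.
P = 0.0007552 / 2.222×10⁻⁸ = 33990 N = 33.99 kN.
σ_{steel} = P/A₂ = 33990/575 = 59.12 MPa, compressive.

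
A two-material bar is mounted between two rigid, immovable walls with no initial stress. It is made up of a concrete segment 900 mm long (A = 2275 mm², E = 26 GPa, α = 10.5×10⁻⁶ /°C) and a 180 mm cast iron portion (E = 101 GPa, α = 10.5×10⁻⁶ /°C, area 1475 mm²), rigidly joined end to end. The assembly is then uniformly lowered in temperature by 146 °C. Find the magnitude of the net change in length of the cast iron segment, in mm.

|ΔL| ≈ 0.154 mm

If the supports were absent, the total length change would be Σ αᵢΔT Lᵢ = 10.5×10⁻⁶×146×900 + 10.5×10⁻⁶×146×180 = 1.656 mm.
Since the ends are fixed, an axial force P builds up, equal in every segment, with P · Σ Lᵢ/(AᵢEᵢ) = δ_free.
Σ Lᵢ/(AᵢEᵢ) = 900/(2275×26×10³) + 180/(1475×101×10³) = 1.642×10⁻⁵ mm/N.
Hence P = δ_free / Σ(L/AE) = 1.656/1.642×10⁻⁵ = 100.8 kN (tensile).
For the cast iron segment, free thermal change = 10.5×10⁻⁶×146×180 = 0.2759 mm and elastic change from P = 100800×180/(1475×101×10³) = 0.1218 mm; these oppose, so the net change is 0.154 mm (segment shortens).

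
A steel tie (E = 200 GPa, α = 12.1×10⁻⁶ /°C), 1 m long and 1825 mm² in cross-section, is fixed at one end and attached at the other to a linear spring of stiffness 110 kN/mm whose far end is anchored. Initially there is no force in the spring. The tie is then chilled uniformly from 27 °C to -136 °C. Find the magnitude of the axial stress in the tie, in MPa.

Free thermal contraction: δ_free = αΔT L = 12.1×10⁻⁶ × 163 × 1000 = 1.972 mm.
Let P be the tensile force in the spring. The tie extends elastically by PL/(AE) and the spring stretches by P/k; together these equal δ_free.
P [ L/(AE) + 1/k ] = δ_free → P [ 1000/(1825×200×10³) + 1/(110×10³) ] = 1.972.
P = 1.972 / 1.183×10⁻⁵ = 166700 N.
σ = P/A = 166700/1825 = 91.35 MPa.

σ ≈ 91.3 MPa (tensile)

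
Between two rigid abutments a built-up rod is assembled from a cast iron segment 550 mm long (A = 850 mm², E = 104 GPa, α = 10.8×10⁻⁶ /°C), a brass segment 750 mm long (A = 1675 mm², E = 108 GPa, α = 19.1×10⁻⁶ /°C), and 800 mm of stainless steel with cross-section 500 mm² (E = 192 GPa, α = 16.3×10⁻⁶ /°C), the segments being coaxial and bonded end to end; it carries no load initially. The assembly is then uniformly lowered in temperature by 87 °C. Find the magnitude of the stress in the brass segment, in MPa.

σ ≈ 92.5 MPa (tensile)

With the walls removed the bar would change length by δ_free = Σ αᵢΔT Lᵢ = 10.8×10⁻⁶×87×550 + 19.1×10⁻⁶×87×750 + 16.3×10⁻⁶×87×800 = 2.898 mm.
Since the ends are fixed, an axial force P builds up, equal in every segment, with P · Σ Lᵢ/(AᵢEᵢ) = δ_free.
The series flexibility is Σ Lᵢ/(AᵢEᵢ) = 550/(850×104×10³) + 750/(1675×108×10³) + 800/(500×192×10³) = 1.87×10⁻⁵ mm/N.
So P = 2.898 / 1.87×10⁻⁵ = 154.9 kN, tensile.
σ_{brass} = P / A = 154900 / 1675 = 92.5 MPa.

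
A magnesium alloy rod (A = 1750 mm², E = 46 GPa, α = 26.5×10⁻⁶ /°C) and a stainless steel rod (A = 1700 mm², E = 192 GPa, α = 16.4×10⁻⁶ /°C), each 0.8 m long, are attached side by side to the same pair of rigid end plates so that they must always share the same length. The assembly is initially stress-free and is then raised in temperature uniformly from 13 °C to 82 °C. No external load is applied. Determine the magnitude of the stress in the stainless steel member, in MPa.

σ ≈ 26.5 MPa (tensile)

The magnesium alloy has the larger α, so on heating it would change length more than the stainless steel if both were free. The rigid plates force a common final length, so the magnesium alloy is put into compression and the stainless steel into tension, with equal and opposite forces P (no external load).
Equating the net (thermal + elastic) strains gives |α₁ − α₂|·ΔT = P·[1/(A₁E₁) + 1/(A₂E₂)].
|α₁ − α₂|·ΔT = 10.1×10⁻⁶ × 69 = 0.0006969.
1/(A₁E₁) + 1/(A₂E₂) = 1/(1750×46×10³) + 1/(1700×192×10³) = 1.549×10⁻⁸ N⁻¹.
So P = 0.0006969 / 1.549×10⁻⁸ = 45 kN.
σ_{stainless steel} = P/A₂ = 45000/1700 = 26.47 MPa, tensile.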